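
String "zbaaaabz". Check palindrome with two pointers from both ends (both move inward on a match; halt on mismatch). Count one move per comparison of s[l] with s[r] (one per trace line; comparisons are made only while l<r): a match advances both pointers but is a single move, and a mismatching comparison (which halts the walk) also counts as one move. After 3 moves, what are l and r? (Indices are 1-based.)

l=1 r=8: 'z'=='z', l++,r--
l=2 r=7: 'b'=='b', l++,r--
l=3 r=6: 'a'=='a', l++,r--

l=4, r=5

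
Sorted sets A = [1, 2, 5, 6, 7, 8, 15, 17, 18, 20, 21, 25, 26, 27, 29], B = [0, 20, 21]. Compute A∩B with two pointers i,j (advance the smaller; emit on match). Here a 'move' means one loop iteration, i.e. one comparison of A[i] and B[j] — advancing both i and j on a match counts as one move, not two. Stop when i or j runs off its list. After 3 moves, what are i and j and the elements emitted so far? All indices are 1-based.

i=1 j=1: 1>0, j++
i=1 j=2: 1<20, i++
i=2 j=2: 2<20, i++

i=3, j=2, emitted=[]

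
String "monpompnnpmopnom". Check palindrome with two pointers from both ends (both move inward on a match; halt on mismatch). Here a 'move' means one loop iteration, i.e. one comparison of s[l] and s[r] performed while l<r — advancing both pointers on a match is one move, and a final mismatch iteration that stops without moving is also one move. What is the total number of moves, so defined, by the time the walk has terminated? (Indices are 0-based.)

[0,15] 'm'=='m' → l++,r--
[1,14] 'o'=='o' → l++,r--
[2,13] 'n'=='n' → l++,r--
[3,12] 'p'=='p' → l++,r--
[4,11] 'o'=='o' → l++,r--
[5,10] 'm'=='m' → l++,r--
[6,9] 'p'=='p' → l++,r--
[7,8] 'n'=='n' → l++,r--

8 moves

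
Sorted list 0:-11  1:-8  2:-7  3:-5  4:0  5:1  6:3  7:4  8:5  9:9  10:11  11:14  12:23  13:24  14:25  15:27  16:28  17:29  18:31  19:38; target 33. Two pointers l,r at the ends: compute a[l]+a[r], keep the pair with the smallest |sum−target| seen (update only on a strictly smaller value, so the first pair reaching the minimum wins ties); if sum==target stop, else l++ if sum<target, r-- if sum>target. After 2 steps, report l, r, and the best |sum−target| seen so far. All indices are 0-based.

l=0 r=19: -11+38=27 d=6 *, l++
l=1 r=19: -8+38=30 d=3 *, l++

l=2, r=19, best |Δ|=3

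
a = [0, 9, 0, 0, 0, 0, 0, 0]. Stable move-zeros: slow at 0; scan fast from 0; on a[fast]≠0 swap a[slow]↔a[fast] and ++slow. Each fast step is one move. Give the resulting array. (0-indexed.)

slow=0 fast=0: a[fast]=0, fast++
slow=0 fast=1: a[fast]=9≠0 swap→a[0]=9, slow++,fast++
slow=1 fast=2: a[fast]=0, fast++
slow=1 fast=3: a[fast]=0, fast++
slow=1 fast=4: a[fast]=0, fast++
slow=1 fast=5: a[fast]=0, fast++
slow=1 fast=6: a[fast]=0, fast++
slow=1 fast=7: a[fast]=0, fast++

[9, 0, 0, 0, 0, 0, 0, 0]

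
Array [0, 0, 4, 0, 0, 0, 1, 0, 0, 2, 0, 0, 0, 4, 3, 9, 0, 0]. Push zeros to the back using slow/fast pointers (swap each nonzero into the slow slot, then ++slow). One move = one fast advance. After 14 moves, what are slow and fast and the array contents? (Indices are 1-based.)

(s=1,f=1) a[fast]=0 → fast++
(s=1,f=2) a[fast]=0 → fast++
(s=1,f=3) a[fast]=4≠0 swap→a[1]=4 → slow++,fast++
(s=2,f=4) a[fast]=0 → fast++
(s=2,f=5) a[fast]=0 → fast++
(s=2,f=6) a[fast]=0 → fast++
(s=2,f=7) a[fast]=1≠0 swap→a[2]=1 → slow++,fast++
(s=3,f=8) a[fast]=0 → fast++
(s=3,f=9) a[fast]=0 → fast++
(s=3,f=10) a[fast]=2≠0 swap→a[3]=2 → slow++,fast++
(s=4,f=11) a[fast]=0 → fast++
(s=4,f=12) a[fast]=0 → fast++
(s=4,f=13) a[fast]=0 → fast++
(s=4,f=14) a[fast]=4≠0 swap→a[4]=4 → slow++,fast++

slow=5, fast=15, a=[4, 1, 2, 4, 0, 0, 0, 0, 0, 0, 0, 0, 0, 0, 3, 9, 0, 0]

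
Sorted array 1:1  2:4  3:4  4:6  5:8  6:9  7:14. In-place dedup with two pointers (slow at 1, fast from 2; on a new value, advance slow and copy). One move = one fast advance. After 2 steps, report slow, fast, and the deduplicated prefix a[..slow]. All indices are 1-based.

slow=2, fast=4, prefix=[1, 4]

(s=1,f=2) a[fast]=4≠a[slow]=1 write a[2]=4 → slow++,fast++
(s=2,f=3) a[fast]=4=a[slow] dup → fast++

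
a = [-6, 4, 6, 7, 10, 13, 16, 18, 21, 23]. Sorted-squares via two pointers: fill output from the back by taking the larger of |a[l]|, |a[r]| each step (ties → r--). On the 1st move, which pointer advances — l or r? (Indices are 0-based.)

r

[0,9] |-6|<=|23| out[9]=529 → r--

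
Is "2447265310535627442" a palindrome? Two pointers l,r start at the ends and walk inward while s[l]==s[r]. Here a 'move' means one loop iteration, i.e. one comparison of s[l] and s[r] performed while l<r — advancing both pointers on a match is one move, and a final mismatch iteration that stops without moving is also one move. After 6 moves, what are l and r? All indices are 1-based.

l=7, r=13

l=1 r=19: '2'=='2', l++,r--
l=2 r=18: '4'=='4', l++,r--
l=3 r=17: '4'=='4', l++,r--
l=4 r=16: '7'=='7', l++,r--
l=5 r=15: '2'=='2', l++,r--
l=6 r=14: '6'=='6', l++,r--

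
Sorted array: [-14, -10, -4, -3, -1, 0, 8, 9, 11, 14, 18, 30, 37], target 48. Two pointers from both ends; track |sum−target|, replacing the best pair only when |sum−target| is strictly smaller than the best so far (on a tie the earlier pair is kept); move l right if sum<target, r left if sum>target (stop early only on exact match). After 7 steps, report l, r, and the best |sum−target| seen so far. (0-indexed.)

l=7, r=12, best |Δ|=3

l=0 r=12: -14+37=23 d=25 *, l++
l=1 r=12: -10+37=27 d=21 *, l++
l=2 r=12: -4+37=33 d=15 *, l++
l=3 r=12: -3+37=34 d=14 *, l++
l=4 r=12: -1+37=36 d=12 *, l++
l=5 r=12: 0+37=37 d=11 *, l++
l=6 r=12: 8+37=45 d=3 *, l++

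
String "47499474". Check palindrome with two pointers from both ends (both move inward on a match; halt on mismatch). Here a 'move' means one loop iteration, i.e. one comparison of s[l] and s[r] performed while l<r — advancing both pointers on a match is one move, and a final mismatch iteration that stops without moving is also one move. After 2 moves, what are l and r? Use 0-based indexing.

l=2, r=5

l=0 r=7: '4'=='4', l++,r--
l=1 r=6: '7'=='7', l++,r--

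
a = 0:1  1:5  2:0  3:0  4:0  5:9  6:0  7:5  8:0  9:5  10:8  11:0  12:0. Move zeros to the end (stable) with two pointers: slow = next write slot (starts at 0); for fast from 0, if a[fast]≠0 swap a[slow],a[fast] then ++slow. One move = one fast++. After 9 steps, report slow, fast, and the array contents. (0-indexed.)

slow=0 fast=0: a[fast]=1≠0 swap→a[0]=1, slow++,fast++
slow=1 fast=1: a[fast]=5≠0 swap→a[1]=5, slow++,fast++
slow=2 fast=2: a[fast]=0, fast++
slow=2 fast=3: a[fast]=0, fast++
slow=2 fast=4: a[fast]=0, fast++
slow=2 fast=5: a[fast]=9≠0 swap→a[2]=9, slow++,fast++
slow=3 fast=6: a[fast]=0, fast++
slow=3 fast=7: a[fast]=5≠0 swap→a[3]=5, slow++,fast++
slow=4 fast=8: a[fast]=0, fast++

slow=4, fast=9, a=[1, 5, 9, 5, 0, 0, 0, 0, 0, 5, 8, 0, 0]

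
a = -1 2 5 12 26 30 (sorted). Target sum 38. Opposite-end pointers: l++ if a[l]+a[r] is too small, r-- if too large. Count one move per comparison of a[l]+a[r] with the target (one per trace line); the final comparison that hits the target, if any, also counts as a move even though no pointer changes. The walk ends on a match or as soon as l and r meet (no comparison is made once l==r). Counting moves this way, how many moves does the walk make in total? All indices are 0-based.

l=0 r=5: -1+30=29 <38, l++
l=1 r=5: 2+30=32 <38, l++
l=2 r=5: 5+30=35 <38, l++
l=3 r=5: 12+30=42 >38, r--
l=3 r=4: 12+26=38, found

5 moves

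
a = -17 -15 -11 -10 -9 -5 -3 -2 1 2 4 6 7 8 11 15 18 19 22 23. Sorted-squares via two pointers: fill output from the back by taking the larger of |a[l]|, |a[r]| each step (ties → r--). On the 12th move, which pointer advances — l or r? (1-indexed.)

r

l=1 r=20: |-17|<=|23| out[20]=529, r--
l=1 r=19: |-17|<=|22| out[19]=484, r--
l=1 r=18: |-17|<=|19| out[18]=361, r--
l=1 r=17: |-17|<=|18| out[17]=324, r--
l=1 r=16: |-17|>|15| out[16]=289, l++
l=2 r=16: |-15|<=|15| out[15]=225, r--
l=2 r=15: |-15|>|11| out[14]=225, l++
l=3 r=15: |-11|<=|11| out[13]=121, r--
l=3 r=14: |-11|>|8| out[12]=121, l++
l=4 r=14: |-10|>|8| out[11]=100, l++
l=5 r=14: |-9|>|8| out[10]=81, l++
l=6 r=14: |-5|<=|8| out[9]=64, r--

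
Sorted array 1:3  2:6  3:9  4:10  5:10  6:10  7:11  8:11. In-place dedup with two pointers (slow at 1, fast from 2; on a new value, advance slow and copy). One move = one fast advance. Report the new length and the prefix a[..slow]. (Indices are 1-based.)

slow=1 fast=2: a[fast]=6≠a[slow]=3 write a[2]=6, slow++,fast++
slow=2 fast=3: a[fast]=9≠a[slow]=6 write a[3]=9, slow++,fast++
slow=3 fast=4: a[fast]=10≠a[slow]=9 write a[4]=10, slow++,fast++
slow=4 fast=5: a[fast]=10=a[slow] dup, fast++
slow=4 fast=6: a[fast]=10=a[slow] dup, fast++
slow=4 fast=7: a[fast]=11≠a[slow]=10 write a[5]=11, slow++,fast++
slow=5 fast=8: a[fast]=11=a[slow] dup, fast++

length 5; prefix = [3, 6, 9, 10, 11]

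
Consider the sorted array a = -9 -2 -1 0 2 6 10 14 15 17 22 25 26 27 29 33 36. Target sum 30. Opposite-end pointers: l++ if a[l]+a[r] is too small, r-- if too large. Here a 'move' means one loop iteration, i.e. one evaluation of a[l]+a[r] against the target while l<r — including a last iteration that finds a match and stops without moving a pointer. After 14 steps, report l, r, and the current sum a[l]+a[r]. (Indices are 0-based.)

[0,16] -9+36=27 <30 → l++
[1,16] -2+36=34 >30 → r--
[1,15] -2+33=31 >30 → r--
[1,14] -2+29=27 <30 → l++
[2,14] -1+29=28 <30 → l++
[3,14] 0+29=29 <30 → l++
[4,14] 2+29=31 >30 → r--
[4,13] 2+27=29 <30 → l++
[5,13] 6+27=33 >30 → r--
[5,12] 6+26=32 >30 → r--
[5,11] 6+25=31 >30 → r--
[5,10] 6+22=28 <30 → l++
[6,10] 10+22=32 >30 → r--
[6,9] 10+17=27 <30 → l++

l=7, r=9, sum=31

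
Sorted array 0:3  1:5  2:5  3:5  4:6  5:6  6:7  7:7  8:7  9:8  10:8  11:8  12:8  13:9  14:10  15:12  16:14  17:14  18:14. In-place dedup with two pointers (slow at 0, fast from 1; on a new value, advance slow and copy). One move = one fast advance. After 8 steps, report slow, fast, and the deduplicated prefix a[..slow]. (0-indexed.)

slow=3, fast=9, prefix=[3, 5, 6, 7]

slow=0 fast=1: a[fast]=5≠a[slow]=3 write a[1]=5, slow++,fast++
slow=1 fast=2: a[fast]=5=a[slow] dup, fast++
slow=1 fast=3: a[fast]=5=a[slow] dup, fast++
slow=1 fast=4: a[fast]=6≠a[slow]=5 write a[2]=6, slow++,fast++
slow=2 fast=5: a[fast]=6=a[slow] dup, fast++
slow=2 fast=6: a[fast]=7≠a[slow]=6 write a[3]=7, slow++,fast++
slow=3 fast=7: a[fast]=7=a[slow] dup, fast++
slow=3 fast=8: a[fast]=7=a[slow] dup, fast++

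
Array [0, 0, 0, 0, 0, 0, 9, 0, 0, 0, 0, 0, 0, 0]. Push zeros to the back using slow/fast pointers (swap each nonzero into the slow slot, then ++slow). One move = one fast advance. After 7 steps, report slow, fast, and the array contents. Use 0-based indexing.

slow=0 fast=0: a[fast]=0, fast++
slow=0 fast=1: a[fast]=0, fast++
slow=0 fast=2: a[fast]=0, fast++
slow=0 fast=3: a[fast]=0, fast++
slow=0 fast=4: a[fast]=0, fast++
slow=0 fast=5: a[fast]=0, fast++
slow=0 fast=6: a[fast]=9≠0 swap→a[0]=9, slow++,fast++

slow=1, fast=7, a=[9, 0, 0, 0, 0, 0, 0, 0, 0, 0, 0, 0, 0, 0]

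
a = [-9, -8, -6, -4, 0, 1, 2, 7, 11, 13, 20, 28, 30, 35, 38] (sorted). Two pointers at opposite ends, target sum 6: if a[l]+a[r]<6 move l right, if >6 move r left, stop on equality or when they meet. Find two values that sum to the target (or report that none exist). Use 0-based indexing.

no pair

l=0 r=14: -9+38=29 >6, r--
l=0 r=13: -9+35=26 >6, r--
l=0 r=12: -9+30=21 >6, r--
l=0 r=11: -9+28=19 >6, r--
l=0 r=10: -9+20=11 >6, r--
l=0 r=9: -9+13=4 <6, l++
l=1 r=9: -8+13=5 <6, l++
l=2 r=9: -6+13=7 >6, r--
l=2 r=8: -6+11=5 <6, l++
l=3 r=8: -4+11=7 >6, r--
l=3 r=7: -4+7=3 <6, l++
l=4 r=7: 0+7=7 >6, r--
l=4 r=6: 0+2=2 <6, l++
l=5 r=6: 1+2=3 <6, l++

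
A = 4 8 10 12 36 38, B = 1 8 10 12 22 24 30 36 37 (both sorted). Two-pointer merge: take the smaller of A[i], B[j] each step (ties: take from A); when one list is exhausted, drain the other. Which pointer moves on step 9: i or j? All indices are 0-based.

i=0 j=0: A[i]=4>B[j]=1 take 1, j++
i=0 j=1: A[i]=4<=B[j]=8 take 4, i++
i=1 j=1: A[i]=8<=B[j]=8 take 8, i++
i=2 j=1: A[i]=10>B[j]=8 take 8, j++
i=2 j=2: A[i]=10<=B[j]=10 take 10, i++
i=3 j=2: A[i]=12>B[j]=10 take 10, j++
i=3 j=3: A[i]=12<=B[j]=12 take 12, i++
i=4 j=3: A[i]=36>B[j]=12 take 12, j++
i=4 j=4: A[i]=36>B[j]=22 take 22, j++

j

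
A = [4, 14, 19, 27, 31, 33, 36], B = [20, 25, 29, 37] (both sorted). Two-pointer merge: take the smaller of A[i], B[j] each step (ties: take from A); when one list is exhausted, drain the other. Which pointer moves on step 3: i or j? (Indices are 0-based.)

[i=0,j=0] A[i]=4<=B[j]=20 take 4 → i++
[i=1,j=0] A[i]=14<=B[j]=20 take 14 → i++
[i=2,j=0] A[i]=19<=B[j]=20 take 19 → i++

i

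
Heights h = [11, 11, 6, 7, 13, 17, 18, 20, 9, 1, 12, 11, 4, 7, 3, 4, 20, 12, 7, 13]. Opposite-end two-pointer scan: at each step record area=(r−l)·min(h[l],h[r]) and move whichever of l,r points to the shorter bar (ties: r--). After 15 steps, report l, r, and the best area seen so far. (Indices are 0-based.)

l=7, r=11, best area=209

[0,19] min(11,13)*19=209 best=209 * → l++
[1,19] min(11,13)*18=198 best=209 → l++
[2,19] min(6,13)*17=102 best=209 → l++
[3,19] min(7,13)*16=112 best=209 → l++
[4,19] min(13,13)*15=195 best=209 → r--
[4,18] min(13,7)*14=98 best=209 → r--
[4,17] min(13,12)*13=156 best=209 → r--
[4,16] min(13,20)*12=156 best=209 → l++
[5,16] min(17,20)*11=187 best=209 → l++
[6,16] min(18,20)*10=180 best=209 → l++
[7,16] min(20,20)*9=180 best=209 → r--
[7,15] min(20,4)*8=32 best=209 → r--
[7,14] min(20,3)*7=21 best=209 → r--
[7,13] min(20,7)*6=42 best=209 → r--
[7,12] min(20,4)*5=20 best=209 → r--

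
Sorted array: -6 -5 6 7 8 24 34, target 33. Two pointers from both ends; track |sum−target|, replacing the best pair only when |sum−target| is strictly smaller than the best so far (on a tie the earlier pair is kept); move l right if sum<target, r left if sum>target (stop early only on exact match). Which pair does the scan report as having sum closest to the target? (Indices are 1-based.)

[1,7] -6+34=28 d=5 * → l++
[2,7] -5+34=29 d=4 * → l++
[3,7] 6+34=40 d=7 → r--
[3,6] 6+24=30 d=3 * → l++
[4,6] 7+24=31 d=2 * → l++
[5,6] 8+24=32 d=1 * → l++

pair (8, 24) with sum 32 (|Δ|=1)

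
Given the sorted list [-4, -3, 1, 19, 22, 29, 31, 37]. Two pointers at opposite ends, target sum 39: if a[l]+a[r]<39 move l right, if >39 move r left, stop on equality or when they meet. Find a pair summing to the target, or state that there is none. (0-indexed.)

l=0 r=7: -4+37=33 <39, l++
l=1 r=7: -3+37=34 <39, l++
l=2 r=7: 1+37=38 <39, l++
l=3 r=7: 19+37=56 >39, r--
l=3 r=6: 19+31=50 >39, r--
l=3 r=5: 19+29=48 >39, r--
l=3 r=4: 19+22=41 >39, r--

no pair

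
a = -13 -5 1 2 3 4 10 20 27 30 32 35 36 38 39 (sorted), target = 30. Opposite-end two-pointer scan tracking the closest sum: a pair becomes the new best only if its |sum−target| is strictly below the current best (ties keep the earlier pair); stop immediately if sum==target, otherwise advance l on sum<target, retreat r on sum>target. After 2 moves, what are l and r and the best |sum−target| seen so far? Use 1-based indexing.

l=1 r=15: -13+39=26 d=4 *, l++
l=2 r=15: -5+39=34 d=4, r--

l=2, r=14, best |Δ|=4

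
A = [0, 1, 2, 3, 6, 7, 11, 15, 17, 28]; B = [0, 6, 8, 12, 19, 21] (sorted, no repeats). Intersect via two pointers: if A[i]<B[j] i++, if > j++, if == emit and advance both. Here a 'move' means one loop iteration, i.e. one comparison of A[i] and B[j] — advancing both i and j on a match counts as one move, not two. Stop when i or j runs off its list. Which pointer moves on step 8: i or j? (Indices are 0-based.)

[i=0,j=0] 0==0 emit → i++,j++
[i=1,j=1] 1<6 → i++
[i=2,j=1] 2<6 → i++
[i=3,j=1] 3<6 → i++
[i=4,j=1] 6==6 emit → i++,j++
[i=5,j=2] 7<8 → i++
[i=6,j=2] 11>8 → j++
[i=6,j=3] 11<12 → i++

i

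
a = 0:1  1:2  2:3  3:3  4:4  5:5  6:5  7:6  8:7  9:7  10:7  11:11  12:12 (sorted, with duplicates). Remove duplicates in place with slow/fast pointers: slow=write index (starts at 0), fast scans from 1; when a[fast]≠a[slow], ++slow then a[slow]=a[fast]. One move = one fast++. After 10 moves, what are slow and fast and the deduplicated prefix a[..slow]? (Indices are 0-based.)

slow=6, fast=11, prefix=[1, 2, 3, 4, 5, 6, 7]

(s=0,f=1) a[fast]=2≠a[slow]=1 write a[1]=2 → slow++,fast++
(s=1,f=2) a[fast]=3≠a[slow]=2 write a[2]=3 → slow++,fast++
(s=2,f=3) a[fast]=3=a[slow] dup → fast++
(s=2,f=4) a[fast]=4≠a[slow]=3 write a[3]=4 → slow++,fast++
(s=3,f=5) a[fast]=5≠a[slow]=4 write a[4]=5 → slow++,fast++
(s=4,f=6) a[fast]=5=a[slow] dup → fast++
(s=4,f=7) a[fast]=6≠a[slow]=5 write a[5]=6 → slow++,fast++
(s=5,f=8) a[fast]=7≠a[slow]=6 write a[6]=7 → slow++,fast++
(s=6,f=9) a[fast]=7=a[slow] dup → fast++
(s=6,f=10) a[fast]=7=a[slow] dup → fast++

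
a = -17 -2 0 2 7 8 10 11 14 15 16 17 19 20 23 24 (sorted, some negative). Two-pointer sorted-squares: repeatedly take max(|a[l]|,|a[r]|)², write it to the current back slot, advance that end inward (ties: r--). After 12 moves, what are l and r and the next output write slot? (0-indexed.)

[0,15] |-17|<=|24| out[15]=576 → r--
[0,14] |-17|<=|23| out[14]=529 → r--
[0,13] |-17|<=|20| out[13]=400 → r--
[0,12] |-17|<=|19| out[12]=361 → r--
[0,11] |-17|<=|17| out[11]=289 → r--
[0,10] |-17|>|16| out[10]=289 → l++
[1,10] |-2|<=|16| out[9]=256 → r--
[1,9] |-2|<=|15| out[8]=225 → r--
[1,8] |-2|<=|14| out[7]=196 → r--
[1,7] |-2|<=|11| out[6]=121 → r--
[1,6] |-2|<=|10| out[5]=100 → r--
[1,5] |-2|<=|8| out[4]=64 → r--

l=1, r=4, next write slot=3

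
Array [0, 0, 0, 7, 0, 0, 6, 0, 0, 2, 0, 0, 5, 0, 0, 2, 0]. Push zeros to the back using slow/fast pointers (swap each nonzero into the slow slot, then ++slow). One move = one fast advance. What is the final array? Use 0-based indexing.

[7, 6, 2, 5, 2, 0, 0, 0, 0, 0, 0, 0, 0, 0, 0, 0, 0]

(s=0,f=0) a[fast]=0 → fast++
(s=0,f=1) a[fast]=0 → fast++
(s=0,f=2) a[fast]=0 → fast++
(s=0,f=3) a[fast]=7≠0 swap→a[0]=7 → slow++,fast++
(s=1,f=4) a[fast]=0 → fast++
(s=1,f=5) a[fast]=0 → fast++
(s=1,f=6) a[fast]=6≠0 swap→a[1]=6 → slow++,fast++
(s=2,f=7) a[fast]=0 → fast++
(s=2,f=8) a[fast]=0 → fast++
(s=2,f=9) a[fast]=2≠0 swap→a[2]=2 → slow++,fast++
(s=3,f=10) a[fast]=0 → fast++
(s=3,f=11) a[fast]=0 → fast++
(s=3,f=12) a[fast]=5≠0 swap→a[3]=5 → slow++,fast++
(s=4,f=13) a[fast]=0 → fast++
(s=4,f=14) a[fast]=0 → fast++
(s=4,f=15) a[fast]=2≠0 swap→a[4]=2 → slow++,fast++
(s=5,f=16) a[fast]=0 → fast++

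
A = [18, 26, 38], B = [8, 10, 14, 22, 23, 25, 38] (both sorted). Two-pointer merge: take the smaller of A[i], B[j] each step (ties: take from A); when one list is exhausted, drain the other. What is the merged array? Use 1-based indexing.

[8, 10, 14, 18, 22, 23, 25, 26, 38, 38]

[i=1,j=1] A[i]=18>B[j]=8 take 8 → j++
[i=1,j=2] A[i]=18>B[j]=10 take 10 → j++
[i=1,j=3] A[i]=18>B[j]=14 take 14 → j++
[i=1,j=4] A[i]=18<=B[j]=22 take 18 → i++
[i=2,j=4] A[i]=26>B[j]=22 take 22 → j++
[i=2,j=5] A[i]=26>B[j]=23 take 23 → j++
[i=2,j=6] A[i]=26>B[j]=25 take 25 → j++
[i=2,j=7] A[i]=26<=B[j]=38 take 26 → i++
[i=3,j=7] A[i]=38<=B[j]=38 take 38 → i++
[i=4,j=7] A done, take B[j]=38 → j++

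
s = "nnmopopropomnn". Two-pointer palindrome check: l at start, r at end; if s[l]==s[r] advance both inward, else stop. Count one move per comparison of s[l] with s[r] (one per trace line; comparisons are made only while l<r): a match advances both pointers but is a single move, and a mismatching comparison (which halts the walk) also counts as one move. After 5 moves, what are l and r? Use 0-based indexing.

l=5, r=8

l=0 r=13: 'n'=='n', l++,r--
l=1 r=12: 'n'=='n', l++,r--
l=2 r=11: 'm'=='m', l++,r--
l=3 r=10: 'o'=='o', l++,r--
l=4 r=9: 'p'=='p', l++,r--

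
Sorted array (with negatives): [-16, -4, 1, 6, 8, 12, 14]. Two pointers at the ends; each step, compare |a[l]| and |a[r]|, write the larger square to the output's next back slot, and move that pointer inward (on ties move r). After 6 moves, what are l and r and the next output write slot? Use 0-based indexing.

l=2, r=2, next write slot=0

[0,6] |-16|>|14| out[6]=256 → l++
[1,6] |-4|<=|14| out[5]=196 → r--
[1,5] |-4|<=|12| out[4]=144 → r--
[1,4] |-4|<=|8| out[3]=64 → r--
[1,3] |-4|<=|6| out[2]=36 → r--
[1,2] |-4|>|1| out[1]=16 → l++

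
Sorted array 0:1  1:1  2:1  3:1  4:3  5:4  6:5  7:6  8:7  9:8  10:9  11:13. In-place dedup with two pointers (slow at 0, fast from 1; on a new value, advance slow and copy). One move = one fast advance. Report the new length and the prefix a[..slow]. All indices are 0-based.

(s=0,f=1) a[fast]=1=a[slow] dup → fast++
(s=0,f=2) a[fast]=1=a[slow] dup → fast++
(s=0,f=3) a[fast]=1=a[slow] dup → fast++
(s=0,f=4) a[fast]=3≠a[slow]=1 write a[1]=3 → slow++,fast++
(s=1,f=5) a[fast]=4≠a[slow]=3 write a[2]=4 → slow++,fast++
(s=2,f=6) a[fast]=5≠a[slow]=4 write a[3]=5 → slow++,fast++
(s=3,f=7) a[fast]=6≠a[slow]=5 write a[4]=6 → slow++,fast++
(s=4,f=8) a[fast]=7≠a[slow]=6 write a[5]=7 → slow++,fast++
(s=5,f=9) a[fast]=8≠a[slow]=7 write a[6]=8 → slow++,fast++
(s=6,f=10) a[fast]=9≠a[slow]=8 write a[7]=9 → slow++,fast++
(s=7,f=11) a[fast]=13≠a[slow]=9 write a[8]=13 → slow++,fast++

length 9; prefix = [1, 3, 4, 5, 6, 7, 8, 9, 13]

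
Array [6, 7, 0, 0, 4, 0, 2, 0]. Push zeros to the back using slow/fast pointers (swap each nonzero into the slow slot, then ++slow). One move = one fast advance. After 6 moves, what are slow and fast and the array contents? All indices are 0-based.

slow=3, fast=6, a=[6, 7, 4, 0, 0, 0, 2, 0]

(s=0,f=0) a[fast]=6≠0 swap→a[0]=6 → slow++,fast++
(s=1,f=1) a[fast]=7≠0 swap→a[1]=7 → slow++,fast++
(s=2,f=2) a[fast]=0 → fast++
(s=2,f=3) a[fast]=0 → fast++
(s=2,f=4) a[fast]=4≠0 swap→a[2]=4 → slow++,fast++
(s=3,f=5) a[fast]=0 → fast++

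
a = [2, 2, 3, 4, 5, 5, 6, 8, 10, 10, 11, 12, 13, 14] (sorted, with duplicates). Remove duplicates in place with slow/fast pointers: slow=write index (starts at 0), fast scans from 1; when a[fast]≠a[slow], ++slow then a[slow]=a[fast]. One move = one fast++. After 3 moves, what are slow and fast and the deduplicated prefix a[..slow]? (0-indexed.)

slow=0 fast=1: a[fast]=2=a[slow] dup, fast++
slow=0 fast=2: a[fast]=3≠a[slow]=2 write a[1]=3, slow++,fast++
slow=1 fast=3: a[fast]=4≠a[slow]=3 write a[2]=4, slow++,fast++

slow=2, fast=4, prefix=[2, 3, 4]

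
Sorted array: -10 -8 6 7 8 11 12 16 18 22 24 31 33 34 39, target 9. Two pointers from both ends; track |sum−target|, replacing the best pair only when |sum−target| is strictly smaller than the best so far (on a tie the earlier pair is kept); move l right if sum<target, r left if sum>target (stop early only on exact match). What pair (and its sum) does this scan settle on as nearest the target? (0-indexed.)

pair (-10, 18) with sum 8 (|Δ|=1)

[0,14] -10+39=29 d=20 * → r--
[0,13] -10+34=24 d=15 * → r--
[0,12] -10+33=23 d=14 * → r--
[0,11] -10+31=21 d=12 * → r--
[0,10] -10+24=14 d=5 * → r--
[0,9] -10+22=12 d=3 * → r--
[0,8] -10+18=8 d=1 * → l++
[1,8] -8+18=10 d=1 → r--
[1,7] -8+16=8 d=1 → l++
[2,7] 6+16=22 d=13 → r--
[2,6] 6+12=18 d=9 → r--
[2,5] 6+11=17 d=8 → r--
[2,4] 6+8=14 d=5 → r--
[2,3] 6+7=13 d=4 → r--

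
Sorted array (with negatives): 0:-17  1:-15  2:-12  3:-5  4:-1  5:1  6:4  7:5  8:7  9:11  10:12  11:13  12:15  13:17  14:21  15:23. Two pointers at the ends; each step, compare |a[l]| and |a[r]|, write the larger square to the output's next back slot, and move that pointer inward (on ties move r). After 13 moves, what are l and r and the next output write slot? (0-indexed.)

l=0 r=15: |-17|<=|23| out[15]=529, r--
l=0 r=14: |-17|<=|21| out[14]=441, r--
l=0 r=13: |-17|<=|17| out[13]=289, r--
l=0 r=12: |-17|>|15| out[12]=289, l++
l=1 r=12: |-15|<=|15| out[11]=225, r--
l=1 r=11: |-15|>|13| out[10]=225, l++
l=2 r=11: |-12|<=|13| out[9]=169, r--
l=2 r=10: |-12|<=|12| out[8]=144, r--
l=2 r=9: |-12|>|11| out[7]=144, l++
l=3 r=9: |-5|<=|11| out[6]=121, r--
l=3 r=8: |-5|<=|7| out[5]=49, r--
l=3 r=7: |-5|<=|5| out[4]=25, r--
l=3 r=6: |-5|>|4| out[3]=25, l++

l=4, r=6, next write slot=2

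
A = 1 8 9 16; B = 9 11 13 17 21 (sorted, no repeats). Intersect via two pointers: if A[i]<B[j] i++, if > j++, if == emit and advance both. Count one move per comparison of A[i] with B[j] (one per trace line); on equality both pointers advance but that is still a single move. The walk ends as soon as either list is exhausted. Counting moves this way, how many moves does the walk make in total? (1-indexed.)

6 moves

i=1 j=1: 1<9, i++
i=2 j=1: 8<9, i++
i=3 j=1: 9==9 emit, i++,j++
i=4 j=2: 16>11, j++
i=4 j=3: 16>13, j++
i=4 j=4: 16<17, i++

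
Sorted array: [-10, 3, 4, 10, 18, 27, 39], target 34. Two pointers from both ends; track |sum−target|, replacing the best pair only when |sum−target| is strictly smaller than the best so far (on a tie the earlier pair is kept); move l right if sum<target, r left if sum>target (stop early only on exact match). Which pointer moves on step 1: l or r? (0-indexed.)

l

[0,6] -10+39=29 d=5 * → l++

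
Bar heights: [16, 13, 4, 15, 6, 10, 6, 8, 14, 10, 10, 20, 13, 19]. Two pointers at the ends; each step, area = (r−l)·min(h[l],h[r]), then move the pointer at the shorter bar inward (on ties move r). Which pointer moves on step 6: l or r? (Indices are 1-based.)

l=1 r=14: min(16,19)*13=208 best=208 *, l++
l=2 r=14: min(13,19)*12=156 best=208, l++
l=3 r=14: min(4,19)*11=44 best=208, l++
l=4 r=14: min(15,19)*10=150 best=208, l++
l=5 r=14: min(6,19)*9=54 best=208, l++
l=6 r=14: min(10,19)*8=80 best=208, l++

l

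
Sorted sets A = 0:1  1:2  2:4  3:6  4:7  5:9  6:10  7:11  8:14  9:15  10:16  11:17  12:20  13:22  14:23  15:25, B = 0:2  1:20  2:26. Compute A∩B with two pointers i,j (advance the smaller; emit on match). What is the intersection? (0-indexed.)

[i=0,j=0] 1<2 → i++
[i=1,j=0] 2==2 emit → i++,j++
[i=2,j=1] 4<20 → i++
[i=3,j=1] 6<20 → i++
[i=4,j=1] 7<20 → i++
[i=5,j=1] 9<20 → i++
[i=6,j=1] 10<20 → i++
[i=7,j=1] 11<20 → i++
[i=8,j=1] 14<20 → i++
[i=9,j=1] 15<20 → i++
[i=10,j=1] 16<20 → i++
[i=11,j=1] 17<20 → i++
[i=12,j=1] 20==20 emit → i++,j++
[i=13,j=2] 22<26 → i++
[i=14,j=2] 23<26 → i++
[i=15,j=2] 25<26 → i++

intersection = [2, 20]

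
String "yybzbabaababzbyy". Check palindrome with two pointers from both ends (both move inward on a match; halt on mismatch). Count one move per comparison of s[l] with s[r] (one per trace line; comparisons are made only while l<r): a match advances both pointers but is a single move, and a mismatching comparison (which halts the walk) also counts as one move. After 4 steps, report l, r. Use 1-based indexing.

[1,16] 'y'=='y' → l++,r--
[2,15] 'y'=='y' → l++,r--
[3,14] 'b'=='b' → l++,r--
[4,13] 'z'=='z' → l++,r--

l=5, r=12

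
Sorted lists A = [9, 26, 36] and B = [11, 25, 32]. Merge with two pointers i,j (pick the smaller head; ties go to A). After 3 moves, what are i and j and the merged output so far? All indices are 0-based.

[i=0,j=0] A[i]=9<=B[j]=11 take 9 → i++
[i=1,j=0] A[i]=26>B[j]=11 take 11 → j++
[i=1,j=1] A[i]=26>B[j]=25 take 25 → j++

i=1, j=2, merged so far=[9, 11, 25]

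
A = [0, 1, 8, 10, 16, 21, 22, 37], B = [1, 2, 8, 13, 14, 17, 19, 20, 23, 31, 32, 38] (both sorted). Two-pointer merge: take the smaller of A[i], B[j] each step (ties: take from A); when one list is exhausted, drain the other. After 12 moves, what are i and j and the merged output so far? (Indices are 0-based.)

i=5, j=7, merged so far=[0, 1, 1, 2, 8, 8, 10, 13, 14, 16, 17, 19]

[i=0,j=0] A[i]=0<=B[j]=1 take 0 → i++
[i=1,j=0] A[i]=1<=B[j]=1 take 1 → i++
[i=2,j=0] A[i]=8>B[j]=1 take 1 → j++
[i=2,j=1] A[i]=8>B[j]=2 take 2 → j++
[i=2,j=2] A[i]=8<=B[j]=8 take 8 → i++
[i=3,j=2] A[i]=10>B[j]=8 take 8 → j++
[i=3,j=3] A[i]=10<=B[j]=13 take 10 → i++
[i=4,j=3] A[i]=16>B[j]=13 take 13 → j++
[i=4,j=4] A[i]=16>B[j]=14 take 14 → j++
[i=4,j=5] A[i]=16<=B[j]=17 take 16 → i++
[i=5,j=5] A[i]=21>B[j]=17 take 17 → j++
[i=5,j=6] A[i]=21>B[j]=19 take 19 → j++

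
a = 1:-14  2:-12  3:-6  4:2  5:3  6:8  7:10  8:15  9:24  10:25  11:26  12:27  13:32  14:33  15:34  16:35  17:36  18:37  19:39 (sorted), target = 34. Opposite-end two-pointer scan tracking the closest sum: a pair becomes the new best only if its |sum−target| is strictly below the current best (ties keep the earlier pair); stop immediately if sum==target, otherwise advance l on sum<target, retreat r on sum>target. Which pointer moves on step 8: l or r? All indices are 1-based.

r

l=1 r=19: -14+39=25 d=9 *, l++
l=2 r=19: -12+39=27 d=7 *, l++
l=3 r=19: -6+39=33 d=1 *, l++
l=4 r=19: 2+39=41 d=7, r--
l=4 r=18: 2+37=39 d=5, r--
l=4 r=17: 2+36=38 d=4, r--
l=4 r=16: 2+35=37 d=3, r--
l=4 r=15: 2+34=36 d=2, r--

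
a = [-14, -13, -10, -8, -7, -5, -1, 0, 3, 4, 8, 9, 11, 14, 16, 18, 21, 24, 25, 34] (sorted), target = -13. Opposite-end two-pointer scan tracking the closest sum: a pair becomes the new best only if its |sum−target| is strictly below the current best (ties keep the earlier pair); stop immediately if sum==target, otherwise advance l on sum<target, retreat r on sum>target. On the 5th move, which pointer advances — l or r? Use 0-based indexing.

[0,19] -14+34=20 d=33 * → r--
[0,18] -14+25=11 d=24 * → r--
[0,17] -14+24=10 d=23 * → r--
[0,16] -14+21=7 d=20 * → r--
[0,15] -14+18=4 d=17 * → r--

r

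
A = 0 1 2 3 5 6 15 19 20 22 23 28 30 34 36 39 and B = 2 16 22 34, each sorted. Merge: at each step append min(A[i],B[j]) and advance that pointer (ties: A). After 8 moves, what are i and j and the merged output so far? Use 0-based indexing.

[i=0,j=0] A[i]=0<=B[j]=2 take 0 → i++
[i=1,j=0] A[i]=1<=B[j]=2 take 1 → i++
[i=2,j=0] A[i]=2<=B[j]=2 take 2 → i++
[i=3,j=0] A[i]=3>B[j]=2 take 2 → j++
[i=3,j=1] A[i]=3<=B[j]=16 take 3 → i++
[i=4,j=1] A[i]=5<=B[j]=16 take 5 → i++
[i=5,j=1] A[i]=6<=B[j]=16 take 6 → i++
[i=6,j=1] A[i]=15<=B[j]=16 take 15 → i++

i=7, j=1, merged so far=[0, 1, 2, 2, 3, 5, 6, 15]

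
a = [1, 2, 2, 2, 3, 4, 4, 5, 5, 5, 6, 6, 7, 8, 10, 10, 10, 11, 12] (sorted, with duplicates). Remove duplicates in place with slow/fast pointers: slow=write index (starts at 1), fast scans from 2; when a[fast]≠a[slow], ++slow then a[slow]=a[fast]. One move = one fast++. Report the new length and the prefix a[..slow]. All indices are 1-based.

(s=1,f=2) a[fast]=2≠a[slow]=1 write a[2]=2 → slow++,fast++
(s=2,f=3) a[fast]=2=a[slow] dup → fast++
(s=2,f=4) a[fast]=2=a[slow] dup → fast++
(s=2,f=5) a[fast]=3≠a[slow]=2 write a[3]=3 → slow++,fast++
(s=3,f=6) a[fast]=4≠a[slow]=3 write a[4]=4 → slow++,fast++
(s=4,f=7) a[fast]=4=a[slow] dup → fast++
(s=4,f=8) a[fast]=5≠a[slow]=4 write a[5]=5 → slow++,fast++
(s=5,f=9) a[fast]=5=a[slow] dup → fast++
(s=5,f=10) a[fast]=5=a[slow] dup → fast++
(s=5,f=11) a[fast]=6≠a[slow]=5 write a[6]=6 → slow++,fast++
(s=6,f=12) a[fast]=6=a[slow] dup → fast++
(s=6,f=13) a[fast]=7≠a[slow]=6 write a[7]=7 → slow++,fast++
(s=7,f=14) a[fast]=8≠a[slow]=7 write a[8]=8 → slow++,fast++
(s=8,f=15) a[fast]=10≠a[slow]=8 write a[9]=10 → slow++,fast++
(s=9,f=16) a[fast]=10=a[slow] dup → fast++
(s=9,f=17) a[fast]=10=a[slow] dup → fast++
(s=9,f=18) a[fast]=11≠a[slow]=10 write a[10]=11 → slow++,fast++
(s=10,f=19) a[fast]=12≠a[slow]=11 write a[11]=12 → slow++,fast++

length 11; prefix = [1, 2, 3, 4, 5, 6, 7, 8, 10, 11, 12]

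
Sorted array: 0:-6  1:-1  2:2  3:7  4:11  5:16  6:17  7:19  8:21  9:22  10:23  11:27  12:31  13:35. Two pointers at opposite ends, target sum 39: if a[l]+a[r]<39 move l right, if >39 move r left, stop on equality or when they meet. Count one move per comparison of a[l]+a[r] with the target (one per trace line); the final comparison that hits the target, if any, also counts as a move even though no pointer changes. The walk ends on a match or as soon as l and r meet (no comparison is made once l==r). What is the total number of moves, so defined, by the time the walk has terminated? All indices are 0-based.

9 moves

[0,13] -6+35=29 <39 → l++
[1,13] -1+35=34 <39 → l++
[2,13] 2+35=37 <39 → l++
[3,13] 7+35=42 >39 → r--
[3,12] 7+31=38 <39 → l++
[4,12] 11+31=42 >39 → r--
[4,11] 11+27=38 <39 → l++
[5,11] 16+27=43 >39 → r--
[5,10] 16+23=39 → found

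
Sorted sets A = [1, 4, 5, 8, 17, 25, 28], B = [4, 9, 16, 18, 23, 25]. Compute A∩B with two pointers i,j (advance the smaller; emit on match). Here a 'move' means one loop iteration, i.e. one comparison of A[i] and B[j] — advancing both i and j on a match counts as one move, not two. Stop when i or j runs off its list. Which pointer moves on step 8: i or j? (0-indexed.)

j

i=0 j=0: 1<4, i++
i=1 j=0: 4==4 emit, i++,j++
i=2 j=1: 5<9, i++
i=3 j=1: 8<9, i++
i=4 j=1: 17>9, j++
i=4 j=2: 17>16, j++
i=4 j=3: 17<18, i++
i=5 j=3: 25>18, j++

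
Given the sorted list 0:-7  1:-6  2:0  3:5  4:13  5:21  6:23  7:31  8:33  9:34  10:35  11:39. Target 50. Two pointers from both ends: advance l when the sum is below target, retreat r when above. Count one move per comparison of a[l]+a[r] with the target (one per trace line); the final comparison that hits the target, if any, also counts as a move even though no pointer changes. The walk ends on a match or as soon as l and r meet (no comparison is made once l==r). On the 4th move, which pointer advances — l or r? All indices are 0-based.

l

l=0 r=11: -7+39=32 <50, l++
l=1 r=11: -6+39=33 <50, l++
l=2 r=11: 0+39=39 <50, l++
l=3 r=11: 5+39=44 <50, l++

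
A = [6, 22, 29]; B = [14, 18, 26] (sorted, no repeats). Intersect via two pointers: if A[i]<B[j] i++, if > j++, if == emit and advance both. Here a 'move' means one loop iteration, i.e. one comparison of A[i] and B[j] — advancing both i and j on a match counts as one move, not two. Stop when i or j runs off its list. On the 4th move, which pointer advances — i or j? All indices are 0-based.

[i=0,j=0] 6<14 → i++
[i=1,j=0] 22>14 → j++
[i=1,j=1] 22>18 → j++
[i=1,j=2] 22<26 → i++

i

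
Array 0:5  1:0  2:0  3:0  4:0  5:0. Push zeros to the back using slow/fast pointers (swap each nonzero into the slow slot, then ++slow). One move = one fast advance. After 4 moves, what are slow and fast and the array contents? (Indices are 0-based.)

slow=0 fast=0: a[fast]=5≠0 swap→a[0]=5, slow++,fast++
slow=1 fast=1: a[fast]=0, fast++
slow=1 fast=2: a[fast]=0, fast++
slow=1 fast=3: a[fast]=0, fast++

slow=1, fast=4, a=[5, 0, 0, 0, 0, 0]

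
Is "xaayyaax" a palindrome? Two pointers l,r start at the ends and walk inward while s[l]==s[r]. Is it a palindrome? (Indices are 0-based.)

l=0 r=7: 'x'=='x', l++,r--
l=1 r=6: 'a'=='a', l++,r--
l=2 r=5: 'a'=='a', l++,r--
l=3 r=4: 'y'=='y', l++,r--

palindrome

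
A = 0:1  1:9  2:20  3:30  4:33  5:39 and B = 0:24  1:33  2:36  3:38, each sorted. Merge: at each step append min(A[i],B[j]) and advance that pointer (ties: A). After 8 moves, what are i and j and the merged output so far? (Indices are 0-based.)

i=0 j=0: A[i]=1<=B[j]=24 take 1, i++
i=1 j=0: A[i]=9<=B[j]=24 take 9, i++
i=2 j=0: A[i]=20<=B[j]=24 take 20, i++
i=3 j=0: A[i]=30>B[j]=24 take 24, j++
i=3 j=1: A[i]=30<=B[j]=33 take 30, i++
i=4 j=1: A[i]=33<=B[j]=33 take 33, i++
i=5 j=1: A[i]=39>B[j]=33 take 33, j++
i=5 j=2: A[i]=39>B[j]=36 take 36, j++

i=5, j=3, merged so far=[1, 9, 20, 24, 30, 33, 33, 36]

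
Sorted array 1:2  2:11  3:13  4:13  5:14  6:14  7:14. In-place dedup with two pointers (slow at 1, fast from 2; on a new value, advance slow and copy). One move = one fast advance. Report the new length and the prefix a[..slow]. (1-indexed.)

slow=1 fast=2: a[fast]=11≠a[slow]=2 write a[2]=11, slow++,fast++
slow=2 fast=3: a[fast]=13≠a[slow]=11 write a[3]=13, slow++,fast++
slow=3 fast=4: a[fast]=13=a[slow] dup, fast++
slow=3 fast=5: a[fast]=14≠a[slow]=13 write a[4]=14, slow++,fast++
slow=4 fast=6: a[fast]=14=a[slow] dup, fast++
slow=4 fast=7: a[fast]=14=a[slow] dup, fast++

length 4; prefix = [2, 11, 13, 14]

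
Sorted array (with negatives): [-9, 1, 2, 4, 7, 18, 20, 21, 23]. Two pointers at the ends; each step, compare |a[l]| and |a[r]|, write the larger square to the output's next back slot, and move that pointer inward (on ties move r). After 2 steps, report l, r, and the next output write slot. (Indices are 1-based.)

l=1, r=7, next write slot=7

l=1 r=9: |-9|<=|23| out[9]=529, r--
l=1 r=8: |-9|<=|21| out[8]=441, r--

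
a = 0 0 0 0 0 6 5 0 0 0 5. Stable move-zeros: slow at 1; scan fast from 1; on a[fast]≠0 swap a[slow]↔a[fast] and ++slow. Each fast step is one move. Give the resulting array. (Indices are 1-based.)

(s=1,f=1) a[fast]=0 → fast++
(s=1,f=2) a[fast]=0 → fast++
(s=1,f=3) a[fast]=0 → fast++
(s=1,f=4) a[fast]=0 → fast++
(s=1,f=5) a[fast]=0 → fast++
(s=1,f=6) a[fast]=6≠0 swap→a[1]=6 → slow++,fast++
(s=2,f=7) a[fast]=5≠0 swap→a[2]=5 → slow++,fast++
(s=3,f=8) a[fast]=0 → fast++
(s=3,f=9) a[fast]=0 → fast++
(s=3,f=10) a[fast]=0 → fast++
(s=3,f=11) a[fast]=5≠0 swap→a[3]=5 → slow++,fast++

[6, 5, 5, 0, 0, 0, 0, 0, 0, 0, 0]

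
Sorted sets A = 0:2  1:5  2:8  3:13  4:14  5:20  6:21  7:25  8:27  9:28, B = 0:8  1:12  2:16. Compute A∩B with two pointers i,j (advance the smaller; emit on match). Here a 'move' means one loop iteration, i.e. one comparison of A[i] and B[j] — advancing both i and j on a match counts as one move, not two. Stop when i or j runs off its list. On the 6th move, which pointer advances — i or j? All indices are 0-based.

i=0 j=0: 2<8, i++
i=1 j=0: 5<8, i++
i=2 j=0: 8==8 emit, i++,j++
i=3 j=1: 13>12, j++
i=3 j=2: 13<16, i++
i=4 j=2: 14<16, i++

i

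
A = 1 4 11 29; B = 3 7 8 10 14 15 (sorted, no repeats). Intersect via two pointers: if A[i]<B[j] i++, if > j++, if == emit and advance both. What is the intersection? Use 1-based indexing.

intersection = []

[i=1,j=1] 1<3 → i++
[i=2,j=1] 4>3 → j++
[i=2,j=2] 4<7 → i++
[i=3,j=2] 11>7 → j++
[i=3,j=3] 11>8 → j++
[i=3,j=4] 11>10 → j++
[i=3,j=5] 11<14 → i++
[i=4,j=5] 29>14 → j++
[i=4,j=6] 29>15 → j++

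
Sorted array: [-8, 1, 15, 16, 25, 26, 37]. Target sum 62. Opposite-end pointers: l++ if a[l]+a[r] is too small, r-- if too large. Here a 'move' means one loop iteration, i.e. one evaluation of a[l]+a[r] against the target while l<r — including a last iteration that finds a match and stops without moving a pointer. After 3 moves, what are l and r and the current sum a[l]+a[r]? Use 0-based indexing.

l=3, r=6, sum=53

l=0 r=6: -8+37=29 <62, l++
l=1 r=6: 1+37=38 <62, l++
l=2 r=6: 15+37=52 <62, l++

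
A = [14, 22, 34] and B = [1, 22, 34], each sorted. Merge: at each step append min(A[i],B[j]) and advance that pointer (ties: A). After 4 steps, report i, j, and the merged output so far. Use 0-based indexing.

i=2, j=2, merged so far=[1, 14, 22, 22]

i=0 j=0: A[i]=14>B[j]=1 take 1, j++
i=0 j=1: A[i]=14<=B[j]=22 take 14, i++
i=1 j=1: A[i]=22<=B[j]=22 take 22, i++
i=2 j=1: A[i]=34>B[j]=22 take 22, j++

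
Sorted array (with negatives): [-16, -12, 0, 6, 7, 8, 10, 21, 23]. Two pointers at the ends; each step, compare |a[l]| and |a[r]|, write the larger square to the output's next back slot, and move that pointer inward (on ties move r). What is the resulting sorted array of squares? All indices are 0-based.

[0, 36, 49, 64, 100, 144, 256, 441, 529]

l=0 r=8: |-16|<=|23| out[8]=529, r--
l=0 r=7: |-16|<=|21| out[7]=441, r--
l=0 r=6: |-16|>|10| out[6]=256, l++
l=1 r=6: |-12|>|10| out[5]=144, l++
l=2 r=6: |0|<=|10| out[4]=100, r--
l=2 r=5: |0|<=|8| out[3]=64, r--
l=2 r=4: |0|<=|7| out[2]=49, r--
l=2 r=3: |0|<=|6| out[1]=36, r--
l=2 r=2: |0|<=|0| out[0]=0, r--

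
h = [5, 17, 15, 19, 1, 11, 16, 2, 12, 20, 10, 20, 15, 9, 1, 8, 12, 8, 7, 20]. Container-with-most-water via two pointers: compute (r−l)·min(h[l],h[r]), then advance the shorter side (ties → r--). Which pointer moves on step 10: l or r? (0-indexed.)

r

[0,19] min(5,20)*19=95 best=95 * → l++
[1,19] min(17,20)*18=306 best=306 * → l++
[2,19] min(15,20)*17=255 best=306 → l++
[3,19] min(19,20)*16=304 best=306 → l++
[4,19] min(1,20)*15=15 best=306 → l++
[5,19] min(11,20)*14=154 best=306 → l++
[6,19] min(16,20)*13=208 best=306 → l++
[7,19] min(2,20)*12=24 best=306 → l++
[8,19] min(12,20)*11=132 best=306 → l++
[9,19] min(20,20)*10=200 best=306 → r--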